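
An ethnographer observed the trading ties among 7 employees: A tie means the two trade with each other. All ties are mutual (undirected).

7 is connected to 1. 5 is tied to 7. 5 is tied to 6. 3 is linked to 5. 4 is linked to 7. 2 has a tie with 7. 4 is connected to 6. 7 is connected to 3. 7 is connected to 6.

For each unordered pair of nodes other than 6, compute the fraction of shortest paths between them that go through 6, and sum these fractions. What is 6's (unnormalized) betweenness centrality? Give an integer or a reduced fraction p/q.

1/2

Pairs whose geodesics pass through 6 — 4–5: 1/2.
All other pairs contribute 0.
Summing the contributions gives betweenness(6) = 1/2.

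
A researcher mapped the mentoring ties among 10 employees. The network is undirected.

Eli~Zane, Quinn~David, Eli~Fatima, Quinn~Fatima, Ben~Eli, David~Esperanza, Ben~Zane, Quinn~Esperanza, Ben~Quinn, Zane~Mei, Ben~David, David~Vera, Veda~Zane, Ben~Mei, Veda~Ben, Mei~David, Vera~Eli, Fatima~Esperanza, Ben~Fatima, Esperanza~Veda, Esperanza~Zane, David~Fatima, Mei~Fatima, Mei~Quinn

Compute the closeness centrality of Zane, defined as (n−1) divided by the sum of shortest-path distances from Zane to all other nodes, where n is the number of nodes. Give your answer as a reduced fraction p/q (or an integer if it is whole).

Distances from Zane: Ben:1, David:2, Eli:1, Esperanza:1, Fatima:2, Mei:1, Quinn:2, Veda:1, Vera:2. Sum = 13.
n = 10, so closeness = 9/13.

9/13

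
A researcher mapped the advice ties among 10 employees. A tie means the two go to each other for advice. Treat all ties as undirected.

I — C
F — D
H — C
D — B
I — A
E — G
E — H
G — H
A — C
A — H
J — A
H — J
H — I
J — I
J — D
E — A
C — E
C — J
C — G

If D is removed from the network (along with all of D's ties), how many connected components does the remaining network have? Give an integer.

Without D, the remaining ties split the others into: {A, C, E, G, H, I, J}; {B}; {F}.
That's 3 separate components.

3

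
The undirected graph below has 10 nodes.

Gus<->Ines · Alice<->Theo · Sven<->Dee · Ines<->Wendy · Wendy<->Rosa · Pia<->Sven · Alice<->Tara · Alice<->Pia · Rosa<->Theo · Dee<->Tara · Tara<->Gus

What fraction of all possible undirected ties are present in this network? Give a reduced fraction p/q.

11/45

There are 11 edges and 10 nodes, so the maximum possible is C(10,2) = 45.
Density = 11/45.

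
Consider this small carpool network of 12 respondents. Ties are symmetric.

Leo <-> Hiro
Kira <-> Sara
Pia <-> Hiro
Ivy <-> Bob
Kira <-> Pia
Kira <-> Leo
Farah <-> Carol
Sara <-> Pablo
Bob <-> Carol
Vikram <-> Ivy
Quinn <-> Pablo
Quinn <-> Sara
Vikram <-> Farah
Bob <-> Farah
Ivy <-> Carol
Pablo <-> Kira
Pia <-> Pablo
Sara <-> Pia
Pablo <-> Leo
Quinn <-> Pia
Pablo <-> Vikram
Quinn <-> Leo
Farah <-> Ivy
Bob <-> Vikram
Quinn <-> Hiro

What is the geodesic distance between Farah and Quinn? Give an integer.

3

One shortest route is Farah – Vikram – Pablo – Quinn, which uses 3 edges, and at distance 2 from Farah we only reach {Pablo}, which does not include Quinn. So d(Farah,Quinn) = 3.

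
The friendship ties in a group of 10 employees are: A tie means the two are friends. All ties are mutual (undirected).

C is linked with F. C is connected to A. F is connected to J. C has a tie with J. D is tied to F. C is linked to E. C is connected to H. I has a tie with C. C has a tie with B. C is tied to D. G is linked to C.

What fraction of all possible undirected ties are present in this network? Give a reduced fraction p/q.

There are 11 edges and 10 nodes, so the maximum possible is C(10,2) = 45.
Density = 11/45.

11/45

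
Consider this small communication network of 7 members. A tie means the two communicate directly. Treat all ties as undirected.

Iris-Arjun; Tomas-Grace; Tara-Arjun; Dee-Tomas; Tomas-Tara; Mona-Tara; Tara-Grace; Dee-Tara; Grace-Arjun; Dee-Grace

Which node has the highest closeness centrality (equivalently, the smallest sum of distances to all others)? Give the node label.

Tara

Farness (sum of distances to all others) for each node — Arjun:9, Dee:10, Grace:8, Iris:14, Mona:12, Tara:7, Tomas:10.
The smallest farness is 7, for Tara, so Tara has the highest closeness.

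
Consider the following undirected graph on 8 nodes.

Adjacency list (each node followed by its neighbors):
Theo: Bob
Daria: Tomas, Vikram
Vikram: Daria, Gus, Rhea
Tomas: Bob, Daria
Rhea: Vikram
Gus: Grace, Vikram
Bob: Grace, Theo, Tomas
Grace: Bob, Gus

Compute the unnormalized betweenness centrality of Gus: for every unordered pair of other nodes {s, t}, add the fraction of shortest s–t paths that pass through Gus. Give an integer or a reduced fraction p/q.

Pairs whose geodesics pass through Gus — Daria–Grace: 1/2; Rhea–Theo: 1/2; Rhea–Bob: 1/2; Rhea–Grace: 1; Theo–Vikram: 1/2; Bob–Vikram: 1/2; Grace–Vikram: 1.
All other pairs contribute 0.
Summing the contributions gives betweenness(Gus) = 9/2.

9/2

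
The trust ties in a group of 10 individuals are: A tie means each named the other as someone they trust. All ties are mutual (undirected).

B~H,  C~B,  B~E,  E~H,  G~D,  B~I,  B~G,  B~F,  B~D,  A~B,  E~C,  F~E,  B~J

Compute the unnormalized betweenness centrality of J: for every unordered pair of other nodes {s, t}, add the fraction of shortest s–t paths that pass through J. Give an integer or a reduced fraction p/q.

0

No shortest path between any pair of other nodes passes through J.
Summing the contributions gives betweenness(J) = 0.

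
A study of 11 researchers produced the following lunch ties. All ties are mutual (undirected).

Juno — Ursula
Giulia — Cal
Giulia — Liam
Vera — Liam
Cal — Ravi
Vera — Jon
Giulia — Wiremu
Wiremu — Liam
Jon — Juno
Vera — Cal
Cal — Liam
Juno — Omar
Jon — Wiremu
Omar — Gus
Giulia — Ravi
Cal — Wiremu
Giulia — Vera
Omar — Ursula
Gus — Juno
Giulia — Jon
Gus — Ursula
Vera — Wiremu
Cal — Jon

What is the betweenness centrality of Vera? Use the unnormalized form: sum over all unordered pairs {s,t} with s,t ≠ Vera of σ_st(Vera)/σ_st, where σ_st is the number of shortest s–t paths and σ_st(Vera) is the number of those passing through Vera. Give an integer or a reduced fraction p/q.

5/4

Pairs whose geodesics pass through Vera — Liam–Jon: 1/4; Liam–Gus: 1/4; Liam–Omar: 1/4; Liam–Juno: 1/4; Liam–Ursula: 1/4.
All other pairs contribute 0.
Summing the contributions gives betweenness(Vera) = 5/4.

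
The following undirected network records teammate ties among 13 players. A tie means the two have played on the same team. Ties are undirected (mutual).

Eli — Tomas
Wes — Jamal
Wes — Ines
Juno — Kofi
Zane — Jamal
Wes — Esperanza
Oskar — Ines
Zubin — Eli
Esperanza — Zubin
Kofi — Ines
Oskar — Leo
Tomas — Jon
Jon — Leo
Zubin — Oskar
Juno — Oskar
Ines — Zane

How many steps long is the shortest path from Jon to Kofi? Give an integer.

4

One shortest route is Jon – Leo – Oskar – Ines – Kofi, which uses 4 edges, and at distance 3 from Jon we only reach {Ines, Juno, Zubin}, which does not include Kofi. So d(Jon,Kofi) = 4.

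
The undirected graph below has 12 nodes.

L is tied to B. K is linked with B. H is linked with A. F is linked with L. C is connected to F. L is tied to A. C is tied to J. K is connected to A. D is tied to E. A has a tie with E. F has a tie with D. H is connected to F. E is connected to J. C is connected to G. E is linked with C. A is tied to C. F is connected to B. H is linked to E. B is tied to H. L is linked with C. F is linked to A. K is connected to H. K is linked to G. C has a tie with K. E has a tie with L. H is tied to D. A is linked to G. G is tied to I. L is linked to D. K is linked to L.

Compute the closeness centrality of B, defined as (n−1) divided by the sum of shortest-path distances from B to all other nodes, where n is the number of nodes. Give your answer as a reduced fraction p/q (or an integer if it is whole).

11/20

Distances from B: A:2, C:2, D:2, E:2, F:1, G:2, H:1, I:3, J:3, K:1, L:1. Sum = 20.
n = 12, so closeness = 11/20.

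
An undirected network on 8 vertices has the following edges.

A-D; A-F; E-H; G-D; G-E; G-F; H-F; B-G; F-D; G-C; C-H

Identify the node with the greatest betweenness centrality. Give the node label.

Unnormalized betweenness of each node: A:0, B:0, C:2/3, D:5/3, E:2/3, F:5, G:65/6, H:13/6.
G has the largest value, 65/6, making it the main broker — the node through which the most shortest paths run.

G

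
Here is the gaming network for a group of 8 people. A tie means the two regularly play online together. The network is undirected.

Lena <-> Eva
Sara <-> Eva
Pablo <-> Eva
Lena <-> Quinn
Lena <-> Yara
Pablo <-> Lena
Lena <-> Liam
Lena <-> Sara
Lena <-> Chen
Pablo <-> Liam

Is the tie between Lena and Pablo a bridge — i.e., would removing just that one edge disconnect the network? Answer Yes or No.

Even without that edge, Lena still reaches Pablo via Lena – Eva – Pablo, so the network stays connected. Not a bridge.

No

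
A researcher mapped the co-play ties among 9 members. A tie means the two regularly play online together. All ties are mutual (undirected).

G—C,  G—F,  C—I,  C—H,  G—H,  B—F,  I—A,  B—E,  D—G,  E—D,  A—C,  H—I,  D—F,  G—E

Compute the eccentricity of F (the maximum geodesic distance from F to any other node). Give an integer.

Distances from F: A:3, B:1, C:2, D:1, E:2, G:1, H:2, I:3.
The largest is 3 (to A and I), so the eccentricity of F is 3.

3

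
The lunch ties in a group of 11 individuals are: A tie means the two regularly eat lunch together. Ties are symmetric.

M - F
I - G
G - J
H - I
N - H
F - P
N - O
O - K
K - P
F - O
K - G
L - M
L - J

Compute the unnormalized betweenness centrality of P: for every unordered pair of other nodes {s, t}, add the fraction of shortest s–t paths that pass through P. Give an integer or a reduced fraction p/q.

11/6

Pairs whose geodesics pass through P — K–F: 1/2; K–M: 1/2; F–G: 1/2; F–I: 1/3.
All other pairs contribute 0.
Summing the contributions gives betweenness(P) = 11/6.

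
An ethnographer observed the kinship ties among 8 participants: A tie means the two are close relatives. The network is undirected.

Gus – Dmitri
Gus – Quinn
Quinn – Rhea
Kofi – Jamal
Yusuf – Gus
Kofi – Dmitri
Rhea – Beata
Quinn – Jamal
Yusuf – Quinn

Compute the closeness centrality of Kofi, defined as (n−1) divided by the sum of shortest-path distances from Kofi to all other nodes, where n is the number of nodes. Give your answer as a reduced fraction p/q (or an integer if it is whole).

Distances from Kofi: Beata:4, Dmitri:1, Gus:2, Jamal:1, Quinn:2, Rhea:3, Yusuf:3. Sum = 16.
n = 8, so closeness = 7/16.

7/16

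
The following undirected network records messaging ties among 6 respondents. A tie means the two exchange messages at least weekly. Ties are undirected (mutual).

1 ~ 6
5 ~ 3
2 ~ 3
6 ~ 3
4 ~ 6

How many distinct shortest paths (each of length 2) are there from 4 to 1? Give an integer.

1

The shortest distance is 2, and the only length-2 path is 4–6–1. So there is exactly 1 shortest path.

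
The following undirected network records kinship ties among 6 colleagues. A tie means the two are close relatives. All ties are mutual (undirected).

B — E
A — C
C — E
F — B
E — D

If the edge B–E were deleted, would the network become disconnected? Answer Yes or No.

Yes

Without the B–E edge there is no alternate route between B and E, so the network disconnects. It is a bridge.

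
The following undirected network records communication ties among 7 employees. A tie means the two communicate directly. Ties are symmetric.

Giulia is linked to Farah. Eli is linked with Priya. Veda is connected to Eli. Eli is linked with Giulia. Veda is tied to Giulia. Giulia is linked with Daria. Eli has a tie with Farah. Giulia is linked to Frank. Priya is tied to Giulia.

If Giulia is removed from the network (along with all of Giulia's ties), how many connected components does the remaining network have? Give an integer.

Without Giulia, the remaining ties split the others into: {Eli, Farah, Priya, Veda}; {Frank}; {Daria}.
That's 3 separate components.

3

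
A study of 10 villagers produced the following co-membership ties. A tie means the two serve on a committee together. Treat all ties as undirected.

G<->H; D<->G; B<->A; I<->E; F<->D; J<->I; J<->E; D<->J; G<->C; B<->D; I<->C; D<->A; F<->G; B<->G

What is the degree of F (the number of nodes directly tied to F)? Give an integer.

F is directly tied to D and G. That is 2 neighbors, so the degree of F is 2.

2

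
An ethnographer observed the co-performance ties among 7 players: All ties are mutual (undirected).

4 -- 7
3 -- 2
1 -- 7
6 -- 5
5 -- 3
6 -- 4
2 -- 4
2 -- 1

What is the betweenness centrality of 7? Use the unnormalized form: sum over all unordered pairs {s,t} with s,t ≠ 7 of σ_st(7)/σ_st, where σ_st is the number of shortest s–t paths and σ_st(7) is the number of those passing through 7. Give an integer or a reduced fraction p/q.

Pairs whose geodesics pass through 7 — 4–1: 1/2; 6–1: 1/2.
All other pairs contribute 0.
Summing the contributions gives betweenness(7) = 1.

1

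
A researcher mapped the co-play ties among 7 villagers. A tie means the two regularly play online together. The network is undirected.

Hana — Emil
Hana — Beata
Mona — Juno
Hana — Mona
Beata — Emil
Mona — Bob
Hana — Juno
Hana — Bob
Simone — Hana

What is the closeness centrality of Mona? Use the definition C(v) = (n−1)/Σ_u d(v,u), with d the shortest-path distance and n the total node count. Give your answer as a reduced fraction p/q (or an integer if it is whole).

Distances from Mona: Beata:2, Bob:1, Emil:2, Hana:1, Juno:1, Simone:2. Sum = 9.
n = 7, so closeness = 6/9 = 2/3.

2/3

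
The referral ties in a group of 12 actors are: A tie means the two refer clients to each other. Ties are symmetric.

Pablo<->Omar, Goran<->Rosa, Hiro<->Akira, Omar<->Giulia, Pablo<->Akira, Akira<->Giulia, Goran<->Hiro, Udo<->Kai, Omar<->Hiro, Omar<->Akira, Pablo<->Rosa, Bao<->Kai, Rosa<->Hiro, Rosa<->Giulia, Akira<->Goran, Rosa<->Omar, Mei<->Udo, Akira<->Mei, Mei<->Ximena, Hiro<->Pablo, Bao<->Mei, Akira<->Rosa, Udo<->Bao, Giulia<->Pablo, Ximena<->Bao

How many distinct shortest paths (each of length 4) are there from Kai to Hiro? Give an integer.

2

The shortest distance is 4. The length-4 paths are: Kai–Udo–Mei–Akira–Hiro; Kai–Bao–Mei–Akira–Hiro.
That gives 2 distinct shortest paths.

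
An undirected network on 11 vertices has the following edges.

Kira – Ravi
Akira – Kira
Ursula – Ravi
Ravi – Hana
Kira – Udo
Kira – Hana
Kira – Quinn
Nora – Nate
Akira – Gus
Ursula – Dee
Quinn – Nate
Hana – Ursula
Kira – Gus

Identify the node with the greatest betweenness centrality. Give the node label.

Unnormalized betweenness of each node: Akira:0, Dee:0, Gus:0, Hana:7, Kira:35, Nate:9, Nora:0, Quinn:16, Ravi:7, Udo:0, Ursula:9.
Kira has the largest value, 35, making it the main broker — the node through which the most shortest paths run.

Kira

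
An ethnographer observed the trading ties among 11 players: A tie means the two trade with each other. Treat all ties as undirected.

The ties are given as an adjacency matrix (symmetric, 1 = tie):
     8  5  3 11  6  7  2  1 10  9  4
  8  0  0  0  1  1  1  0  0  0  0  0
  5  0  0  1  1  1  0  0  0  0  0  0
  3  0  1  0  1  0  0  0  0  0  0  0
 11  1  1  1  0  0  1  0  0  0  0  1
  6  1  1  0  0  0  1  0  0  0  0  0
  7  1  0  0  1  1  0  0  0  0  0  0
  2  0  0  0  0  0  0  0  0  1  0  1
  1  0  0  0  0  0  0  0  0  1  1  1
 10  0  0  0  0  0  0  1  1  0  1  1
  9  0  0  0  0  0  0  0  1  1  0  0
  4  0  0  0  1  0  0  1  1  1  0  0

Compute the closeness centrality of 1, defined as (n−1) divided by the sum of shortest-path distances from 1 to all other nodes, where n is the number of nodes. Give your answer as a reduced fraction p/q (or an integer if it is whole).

10/23

Distances from 1: 2:2, 3:3, 4:1, 5:3, 6:4, 7:3, 8:3, 9:1, 10:1, 11:2. Sum = 23.
n = 11, so closeness = 10/23.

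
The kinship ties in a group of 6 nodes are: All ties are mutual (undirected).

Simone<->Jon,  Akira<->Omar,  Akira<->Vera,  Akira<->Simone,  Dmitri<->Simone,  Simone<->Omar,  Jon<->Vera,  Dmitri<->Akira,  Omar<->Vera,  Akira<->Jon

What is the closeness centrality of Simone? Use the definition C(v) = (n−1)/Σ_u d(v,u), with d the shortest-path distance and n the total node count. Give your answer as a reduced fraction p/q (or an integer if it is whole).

5/6

Distances from Simone: Akira:1, Dmitri:1, Jon:1, Omar:1, Vera:2. Sum = 6.
n = 6, so closeness = 5/6.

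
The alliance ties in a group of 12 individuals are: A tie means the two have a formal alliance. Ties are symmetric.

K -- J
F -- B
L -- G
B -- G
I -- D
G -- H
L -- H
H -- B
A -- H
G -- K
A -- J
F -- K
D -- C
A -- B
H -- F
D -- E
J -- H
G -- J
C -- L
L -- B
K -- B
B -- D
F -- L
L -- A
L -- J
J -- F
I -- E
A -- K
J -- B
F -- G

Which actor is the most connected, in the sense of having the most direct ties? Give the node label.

B

Degrees — A:5, B:8, C:2, D:4, E:2, F:6, G:6, H:6, I:2, J:7, K:5, L:7.
The maximum is 8, attained only by B.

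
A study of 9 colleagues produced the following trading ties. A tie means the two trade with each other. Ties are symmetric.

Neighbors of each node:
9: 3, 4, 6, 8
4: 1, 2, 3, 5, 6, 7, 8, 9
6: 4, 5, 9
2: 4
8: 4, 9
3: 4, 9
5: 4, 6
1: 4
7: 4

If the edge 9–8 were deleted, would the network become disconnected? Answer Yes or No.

No

Even without that edge, 9 still reaches 8 via 9 – 4 – 8, so the network stays connected. Not a bridge.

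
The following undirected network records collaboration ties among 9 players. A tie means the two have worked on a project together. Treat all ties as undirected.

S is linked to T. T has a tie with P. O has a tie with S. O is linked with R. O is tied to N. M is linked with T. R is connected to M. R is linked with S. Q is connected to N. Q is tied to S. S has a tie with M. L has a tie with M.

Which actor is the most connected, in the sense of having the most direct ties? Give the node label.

Degrees — L:1, M:4, N:2, O:3, P:1, Q:2, R:3, S:5, T:3.
The maximum is 5, attained only by S.

S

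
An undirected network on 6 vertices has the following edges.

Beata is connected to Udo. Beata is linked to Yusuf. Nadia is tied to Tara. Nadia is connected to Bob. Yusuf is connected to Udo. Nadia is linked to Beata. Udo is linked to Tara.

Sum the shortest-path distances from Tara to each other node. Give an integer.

8

Distances from Tara: Beata:2, Bob:2, Nadia:1, Udo:1, Yusuf:2.
Sum = 2 + 2 + 1 + 1 + 2 = 8.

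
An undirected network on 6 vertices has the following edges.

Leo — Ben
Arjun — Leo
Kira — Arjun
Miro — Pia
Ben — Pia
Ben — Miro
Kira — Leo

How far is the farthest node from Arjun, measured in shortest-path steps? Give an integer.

Distances from Arjun: Ben:2, Kira:1, Leo:1, Miro:3, Pia:3.
The largest is 3 (to Pia and Miro), so the eccentricity of Arjun is 3.

3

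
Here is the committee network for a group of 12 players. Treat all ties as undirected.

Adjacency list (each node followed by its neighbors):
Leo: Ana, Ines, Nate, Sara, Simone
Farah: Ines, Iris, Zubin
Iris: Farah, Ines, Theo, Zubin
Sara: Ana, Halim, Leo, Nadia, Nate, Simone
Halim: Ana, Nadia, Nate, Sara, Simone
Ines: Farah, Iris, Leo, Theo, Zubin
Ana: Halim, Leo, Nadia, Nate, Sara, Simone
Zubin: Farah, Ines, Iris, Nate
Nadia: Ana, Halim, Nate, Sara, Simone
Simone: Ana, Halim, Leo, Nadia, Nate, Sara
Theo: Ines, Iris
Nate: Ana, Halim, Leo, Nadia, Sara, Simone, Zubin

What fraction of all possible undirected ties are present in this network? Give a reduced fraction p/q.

29/66

There are 29 edges and 12 nodes, so the maximum possible is C(12,2) = 66.
Density = 29/66.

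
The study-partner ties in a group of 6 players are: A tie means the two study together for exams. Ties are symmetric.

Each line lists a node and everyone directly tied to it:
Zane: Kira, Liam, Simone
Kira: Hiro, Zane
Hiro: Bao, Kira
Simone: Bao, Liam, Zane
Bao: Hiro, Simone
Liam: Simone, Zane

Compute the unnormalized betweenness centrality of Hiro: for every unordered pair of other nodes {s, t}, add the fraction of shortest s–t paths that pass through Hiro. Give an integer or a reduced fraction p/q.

Pairs whose geodesics pass through Hiro — Kira–Bao: 1.
All other pairs contribute 0.
Summing the contributions gives betweenness(Hiro) = 1.

1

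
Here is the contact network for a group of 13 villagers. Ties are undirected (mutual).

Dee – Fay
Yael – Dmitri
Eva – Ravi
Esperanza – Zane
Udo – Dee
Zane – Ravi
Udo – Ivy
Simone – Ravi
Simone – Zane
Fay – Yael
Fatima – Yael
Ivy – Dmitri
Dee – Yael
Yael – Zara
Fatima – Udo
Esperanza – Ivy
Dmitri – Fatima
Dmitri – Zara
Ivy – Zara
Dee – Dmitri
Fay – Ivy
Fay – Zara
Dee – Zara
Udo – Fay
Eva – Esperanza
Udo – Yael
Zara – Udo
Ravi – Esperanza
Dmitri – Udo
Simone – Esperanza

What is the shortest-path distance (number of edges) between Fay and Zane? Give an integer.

One shortest route is Fay – Ivy – Esperanza – Zane, which uses 3 edges, and at distance 2 from Fay we only reach {Dmitri, Esperanza, Fatima}, which does not include Zane. So d(Fay,Zane) = 3.

3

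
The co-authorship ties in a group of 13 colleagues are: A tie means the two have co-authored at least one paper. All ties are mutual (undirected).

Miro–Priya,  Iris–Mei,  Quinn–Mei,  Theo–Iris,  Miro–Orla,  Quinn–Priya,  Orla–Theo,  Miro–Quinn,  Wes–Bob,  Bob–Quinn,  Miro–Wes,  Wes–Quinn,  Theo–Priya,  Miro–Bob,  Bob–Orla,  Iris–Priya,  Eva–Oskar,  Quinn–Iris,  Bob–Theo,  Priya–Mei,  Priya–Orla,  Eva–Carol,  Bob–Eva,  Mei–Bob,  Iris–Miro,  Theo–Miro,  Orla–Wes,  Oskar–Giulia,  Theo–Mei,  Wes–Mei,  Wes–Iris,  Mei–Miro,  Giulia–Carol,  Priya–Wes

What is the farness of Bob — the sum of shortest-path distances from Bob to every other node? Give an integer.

Distances from Bob: Carol:2, Eva:1, Giulia:3, Iris:2, Mei:1, Miro:1, Orla:1, Oskar:2, Priya:2, Quinn:1, Theo:1, Wes:1.
Sum = 2 + 1 + 3 + 2 + 1 + 1 + 1 + 2 + 2 + 1 + 1 + 1 = 18.

18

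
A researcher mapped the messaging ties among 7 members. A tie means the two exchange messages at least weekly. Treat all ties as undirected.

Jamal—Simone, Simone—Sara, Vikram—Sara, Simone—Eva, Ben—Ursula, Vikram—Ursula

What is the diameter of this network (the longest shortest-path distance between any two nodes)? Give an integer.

Eccentricity of each node (its greatest distance to any other): Ben:5, Eva:5, Jamal:5, Sara:3, Simone:4, Ursula:4, Vikram:3.
The maximum eccentricity is 5, realized for instance by the pair Ben–Eva via Ben – Ursula – Vikram – Sara – Simone – Eva. So the diameter is 5.

5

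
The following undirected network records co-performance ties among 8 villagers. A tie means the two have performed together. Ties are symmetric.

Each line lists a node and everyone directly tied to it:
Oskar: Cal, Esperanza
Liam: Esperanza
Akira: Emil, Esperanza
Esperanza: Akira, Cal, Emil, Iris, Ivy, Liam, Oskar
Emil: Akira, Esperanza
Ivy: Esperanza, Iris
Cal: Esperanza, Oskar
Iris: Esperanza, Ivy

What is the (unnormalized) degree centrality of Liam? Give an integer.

Liam is directly tied to Esperanza. That is 1 neighbor, so the degree of Liam is 1.

1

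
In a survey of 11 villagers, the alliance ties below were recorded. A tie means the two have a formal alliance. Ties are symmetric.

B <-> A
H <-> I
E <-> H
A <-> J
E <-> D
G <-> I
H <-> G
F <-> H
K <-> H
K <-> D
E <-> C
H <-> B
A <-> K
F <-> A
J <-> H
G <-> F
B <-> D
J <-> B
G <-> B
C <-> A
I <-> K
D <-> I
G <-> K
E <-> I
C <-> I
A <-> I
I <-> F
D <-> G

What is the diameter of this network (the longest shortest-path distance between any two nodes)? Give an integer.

2

Eccentricity of each node (its greatest distance to any other): A:2, B:2, C:2, D:2, E:2, F:2, G:2, H:2, I:2, J:2, K:2.
The maximum eccentricity is 2, realized for instance by the pair I–B via I – G – B. So the diameter is 2.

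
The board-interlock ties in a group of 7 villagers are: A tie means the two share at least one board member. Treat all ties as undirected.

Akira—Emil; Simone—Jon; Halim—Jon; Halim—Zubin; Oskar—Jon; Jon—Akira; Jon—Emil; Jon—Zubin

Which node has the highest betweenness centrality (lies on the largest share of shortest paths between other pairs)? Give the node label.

Unnormalized betweenness of each node: Akira:0, Emil:0, Halim:0, Jon:13, Oskar:0, Simone:0, Zubin:0.
Jon has the largest value, 13, making it the main broker — the node through which the most shortest paths run.

Jon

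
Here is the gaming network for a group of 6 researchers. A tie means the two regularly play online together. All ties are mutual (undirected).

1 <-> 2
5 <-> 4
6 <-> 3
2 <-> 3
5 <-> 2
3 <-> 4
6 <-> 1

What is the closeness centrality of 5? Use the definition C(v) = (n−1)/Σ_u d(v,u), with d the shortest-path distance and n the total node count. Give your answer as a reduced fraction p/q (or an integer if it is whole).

5/9

Distances from 5: 1:2, 2:1, 3:2, 4:1, 6:3. Sum = 9.
n = 6, so closeness = 5/9.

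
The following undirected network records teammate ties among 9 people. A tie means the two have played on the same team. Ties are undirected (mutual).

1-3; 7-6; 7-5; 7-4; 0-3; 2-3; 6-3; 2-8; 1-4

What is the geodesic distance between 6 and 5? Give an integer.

2

One shortest route is 6 – 7 – 5, which uses 2 edges, and 6 and 5 are not directly tied, so nothing shorter exists. So d(6,5) = 2.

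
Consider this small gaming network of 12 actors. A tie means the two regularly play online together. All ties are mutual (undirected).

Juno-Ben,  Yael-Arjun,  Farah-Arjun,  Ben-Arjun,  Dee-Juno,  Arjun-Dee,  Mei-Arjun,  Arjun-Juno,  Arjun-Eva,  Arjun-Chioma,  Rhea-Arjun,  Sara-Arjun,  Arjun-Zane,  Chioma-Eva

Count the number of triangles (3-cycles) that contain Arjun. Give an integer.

Arjun's neighbors: Ben, Chioma, Dee, Eva, Farah, Juno, Mei, Rhea, Sara, Yael, and Zane.
Neighbor pairs that are themselves tied: Arjun–Ben–Juno; Arjun–Chioma–Eva; Arjun–Dee–Juno. Each forms one triangle with Arjun, for 3 in total.

3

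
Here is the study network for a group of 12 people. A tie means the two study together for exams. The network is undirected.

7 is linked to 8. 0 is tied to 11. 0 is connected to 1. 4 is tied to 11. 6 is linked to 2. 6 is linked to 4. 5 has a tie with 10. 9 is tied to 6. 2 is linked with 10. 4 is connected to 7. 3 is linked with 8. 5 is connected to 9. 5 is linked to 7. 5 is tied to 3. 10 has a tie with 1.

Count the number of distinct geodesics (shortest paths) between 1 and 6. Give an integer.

The shortest distance is 3, and the only length-3 path is 1–10–2–6. So there is exactly 1 shortest path.

1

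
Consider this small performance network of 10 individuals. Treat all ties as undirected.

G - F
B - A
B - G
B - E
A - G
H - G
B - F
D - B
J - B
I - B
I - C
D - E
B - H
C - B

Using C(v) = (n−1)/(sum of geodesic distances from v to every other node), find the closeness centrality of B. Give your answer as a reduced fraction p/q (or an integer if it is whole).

Distances from B: A:1, C:1, D:1, E:1, F:1, G:1, H:1, I:1, J:1. Sum = 9.
n = 10, so closeness = 9/9 = 1.

1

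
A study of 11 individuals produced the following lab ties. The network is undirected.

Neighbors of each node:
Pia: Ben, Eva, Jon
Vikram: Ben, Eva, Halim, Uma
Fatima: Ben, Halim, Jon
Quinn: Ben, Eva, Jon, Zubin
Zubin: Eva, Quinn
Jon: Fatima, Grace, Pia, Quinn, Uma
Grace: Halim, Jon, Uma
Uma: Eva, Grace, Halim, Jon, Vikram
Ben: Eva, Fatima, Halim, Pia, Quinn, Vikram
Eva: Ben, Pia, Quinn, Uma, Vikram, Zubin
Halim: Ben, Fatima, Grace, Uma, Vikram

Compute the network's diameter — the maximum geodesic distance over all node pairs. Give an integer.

3

Eccentricity of each node (its greatest distance to any other): Ben:2, Eva:2, Fatima:3, Grace:3, Halim:3, Jon:2, Pia:2, Quinn:2, Uma:2, Vikram:2, Zubin:3.
The maximum eccentricity is 3, realized for instance by the pair Halim–Zubin via Halim – Ben – Eva – Zubin. So the diameter is 3.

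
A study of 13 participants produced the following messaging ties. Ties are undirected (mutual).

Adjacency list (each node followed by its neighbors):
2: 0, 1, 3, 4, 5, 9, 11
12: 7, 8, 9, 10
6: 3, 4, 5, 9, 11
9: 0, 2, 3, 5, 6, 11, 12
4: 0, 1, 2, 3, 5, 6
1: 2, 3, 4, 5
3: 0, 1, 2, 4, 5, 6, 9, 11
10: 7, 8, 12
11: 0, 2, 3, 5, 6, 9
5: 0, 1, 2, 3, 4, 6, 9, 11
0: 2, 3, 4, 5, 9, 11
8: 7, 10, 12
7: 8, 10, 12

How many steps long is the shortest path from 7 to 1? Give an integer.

4

One shortest route is 7 – 12 – 9 – 5 – 1, which uses 4 edges, and at distance 3 from 7 we only reach {0, 2, 3, 5, 6, 11}, which does not include 1. So d(7,1) = 4.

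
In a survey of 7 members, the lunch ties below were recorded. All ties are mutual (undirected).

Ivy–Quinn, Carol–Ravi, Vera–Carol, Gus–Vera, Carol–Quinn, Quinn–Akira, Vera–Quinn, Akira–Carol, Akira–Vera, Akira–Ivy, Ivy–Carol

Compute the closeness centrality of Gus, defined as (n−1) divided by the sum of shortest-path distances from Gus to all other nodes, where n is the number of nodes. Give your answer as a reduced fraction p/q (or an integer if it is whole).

Distances from Gus: Akira:2, Carol:2, Ivy:3, Quinn:2, Ravi:3, Vera:1. Sum = 13.
n = 7, so closeness = 6/13.

6/13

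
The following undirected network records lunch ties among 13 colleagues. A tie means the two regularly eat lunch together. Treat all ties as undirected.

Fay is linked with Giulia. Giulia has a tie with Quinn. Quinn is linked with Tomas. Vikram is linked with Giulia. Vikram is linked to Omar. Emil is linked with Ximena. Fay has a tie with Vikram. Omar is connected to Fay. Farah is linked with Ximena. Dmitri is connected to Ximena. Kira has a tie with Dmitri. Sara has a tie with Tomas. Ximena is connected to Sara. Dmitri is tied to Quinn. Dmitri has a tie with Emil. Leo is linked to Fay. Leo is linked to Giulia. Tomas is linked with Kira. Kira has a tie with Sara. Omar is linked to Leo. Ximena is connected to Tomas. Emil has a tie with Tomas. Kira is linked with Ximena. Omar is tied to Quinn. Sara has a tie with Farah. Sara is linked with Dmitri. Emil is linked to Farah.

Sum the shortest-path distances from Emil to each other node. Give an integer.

28

Distances from Emil: Dmitri:1, Farah:1, Fay:4, Giulia:3, Kira:2, Leo:4, Omar:3, Quinn:2, Sara:2, Tomas:1, Vikram:4, Ximena:1.
Sum = 1 + 1 + 4 + 3 + 2 + 4 + 3 + 2 + 2 + 1 + 4 + 1 = 28.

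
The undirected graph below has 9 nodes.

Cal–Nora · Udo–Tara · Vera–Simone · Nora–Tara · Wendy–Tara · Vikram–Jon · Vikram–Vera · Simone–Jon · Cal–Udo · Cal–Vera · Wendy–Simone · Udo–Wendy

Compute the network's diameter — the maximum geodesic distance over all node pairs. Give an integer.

4

Eccentricity of each node (its greatest distance to any other): Cal:3, Jon:4, Nora:4, Simone:3, Tara:4, Udo:3, Vera:3, Vikram:4, Wendy:3.
The maximum eccentricity is 4, realized for instance by the pair Tara–Vikram via Tara – Udo – Cal – Vera – Vikram. So the diameter is 4.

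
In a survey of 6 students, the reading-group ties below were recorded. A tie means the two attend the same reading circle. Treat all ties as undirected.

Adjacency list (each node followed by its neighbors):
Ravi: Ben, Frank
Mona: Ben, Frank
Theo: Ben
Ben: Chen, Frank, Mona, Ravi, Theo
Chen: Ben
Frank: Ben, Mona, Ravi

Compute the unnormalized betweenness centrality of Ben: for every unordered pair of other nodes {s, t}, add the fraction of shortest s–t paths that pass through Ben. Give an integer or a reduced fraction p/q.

Pairs whose geodesics pass through Ben — Frank–Chen: 1; Frank–Theo: 1; Chen–Mona: 1; Chen–Theo: 1; Chen–Ravi: 1; Mona–Theo: 1; Mona–Ravi: 1/2; Theo–Ravi: 1.
All other pairs contribute 0.
Summing the contributions gives betweenness(Ben) = 15/2.

15/2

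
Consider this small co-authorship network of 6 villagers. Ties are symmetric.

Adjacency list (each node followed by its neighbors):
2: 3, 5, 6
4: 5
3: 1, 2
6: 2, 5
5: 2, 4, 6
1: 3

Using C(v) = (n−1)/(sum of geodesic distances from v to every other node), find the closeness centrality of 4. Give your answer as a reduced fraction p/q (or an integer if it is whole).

Distances from 4: 1:4, 2:2, 3:3, 5:1, 6:2. Sum = 12.
n = 6, so closeness = 5/12.

5/12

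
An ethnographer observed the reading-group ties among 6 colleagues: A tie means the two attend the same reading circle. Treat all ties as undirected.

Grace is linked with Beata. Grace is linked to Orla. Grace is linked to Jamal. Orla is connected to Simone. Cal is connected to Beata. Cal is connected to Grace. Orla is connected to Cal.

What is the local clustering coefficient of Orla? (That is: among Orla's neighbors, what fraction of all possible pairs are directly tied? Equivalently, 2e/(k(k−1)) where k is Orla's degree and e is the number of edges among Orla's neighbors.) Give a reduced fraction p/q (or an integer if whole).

1/3

Orla's neighbors: Cal, Grace, and Simone (k = 3).
Possible neighbor pairs: C(3,2) = 3. Edges among them: Cal–Grace → e = 1.
Clustering(Orla) = 1/3.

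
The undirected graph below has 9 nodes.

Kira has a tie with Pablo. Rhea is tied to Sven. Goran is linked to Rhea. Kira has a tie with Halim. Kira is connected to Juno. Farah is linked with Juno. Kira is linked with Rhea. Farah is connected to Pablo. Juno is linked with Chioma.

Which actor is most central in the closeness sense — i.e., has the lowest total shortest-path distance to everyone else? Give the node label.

Farness (sum of distances to all others) for each node — Chioma:22, Farah:20, Goran:22, Halim:19, Juno:15, Kira:12, Pablo:17, Rhea:15, Sven:22.
The smallest farness is 12, for Kira, so Kira has the highest closeness.

Kira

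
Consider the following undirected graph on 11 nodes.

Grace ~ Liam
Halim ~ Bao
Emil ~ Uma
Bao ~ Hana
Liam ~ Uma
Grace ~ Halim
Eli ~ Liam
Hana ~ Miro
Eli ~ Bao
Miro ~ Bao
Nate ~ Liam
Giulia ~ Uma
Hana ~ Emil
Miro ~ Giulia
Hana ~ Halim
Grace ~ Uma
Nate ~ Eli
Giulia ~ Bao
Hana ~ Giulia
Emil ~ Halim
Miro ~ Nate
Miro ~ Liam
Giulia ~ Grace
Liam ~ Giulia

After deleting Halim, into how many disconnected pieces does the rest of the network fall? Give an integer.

1

Halim's neighbors (Bao, Emil, Grace, and Hana) remain reachable from one another through other ties, so the rest of the network stays in one piece.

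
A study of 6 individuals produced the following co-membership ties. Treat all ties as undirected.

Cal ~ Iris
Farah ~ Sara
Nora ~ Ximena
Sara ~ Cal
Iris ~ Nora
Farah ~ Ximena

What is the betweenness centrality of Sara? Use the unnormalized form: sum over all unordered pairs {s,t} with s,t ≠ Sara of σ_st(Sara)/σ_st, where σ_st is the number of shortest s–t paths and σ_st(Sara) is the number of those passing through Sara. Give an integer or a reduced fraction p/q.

2

Pairs whose geodesics pass through Sara — Ximena–Cal: 1/2; Farah–Cal: 1; Farah–Iris: 1/2.
All other pairs contribute 0.
Summing the contributions gives betweenness(Sara) = 2.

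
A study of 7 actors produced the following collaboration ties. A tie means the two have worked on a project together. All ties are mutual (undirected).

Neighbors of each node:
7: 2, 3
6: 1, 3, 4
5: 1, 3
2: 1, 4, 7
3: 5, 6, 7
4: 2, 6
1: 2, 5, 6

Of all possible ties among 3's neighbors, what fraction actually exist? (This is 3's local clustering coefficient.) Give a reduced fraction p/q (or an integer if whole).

3's neighbors: 5, 6, and 7 (k = 3).
Possible neighbor pairs: C(3,2) = 3. Edges among them: none → e = 0.
Clustering(3) = 0/3 = 0.

0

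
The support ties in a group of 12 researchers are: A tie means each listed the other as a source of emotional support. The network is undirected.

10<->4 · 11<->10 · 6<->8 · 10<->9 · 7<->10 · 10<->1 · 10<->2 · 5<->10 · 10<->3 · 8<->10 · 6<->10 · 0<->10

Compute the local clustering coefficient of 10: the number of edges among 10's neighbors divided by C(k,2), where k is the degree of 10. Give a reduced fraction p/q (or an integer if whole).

1/55

10's neighbors: 0, 1, 2, 3, 4, 5, 6, 7, 8, 9, and 11 (k = 11).
Possible neighbor pairs: C(11,2) = 55. Edges among them: 6–8 → e = 1.
Clustering(10) = 1/55.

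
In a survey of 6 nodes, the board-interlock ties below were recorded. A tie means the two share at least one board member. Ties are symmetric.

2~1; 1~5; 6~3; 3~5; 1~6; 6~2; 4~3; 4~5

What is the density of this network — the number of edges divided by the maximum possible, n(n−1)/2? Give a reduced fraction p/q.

8/15

There are 8 edges and 6 nodes, so the maximum possible is C(6,2) = 15.
Density = 8/15.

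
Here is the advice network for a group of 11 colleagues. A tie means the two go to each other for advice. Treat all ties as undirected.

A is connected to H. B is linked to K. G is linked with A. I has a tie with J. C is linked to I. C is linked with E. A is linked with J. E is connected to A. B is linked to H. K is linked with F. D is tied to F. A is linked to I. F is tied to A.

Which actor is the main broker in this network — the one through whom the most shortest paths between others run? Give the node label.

Unnormalized betweenness of each node: A:65/2, B:1, C:1/2, D:0, E:7/2, F:15, G:0, H:6, I:9/2, J:0, K:2.
A has the largest value, 65/2, making it the main broker — the node through which the most shortest paths run.

A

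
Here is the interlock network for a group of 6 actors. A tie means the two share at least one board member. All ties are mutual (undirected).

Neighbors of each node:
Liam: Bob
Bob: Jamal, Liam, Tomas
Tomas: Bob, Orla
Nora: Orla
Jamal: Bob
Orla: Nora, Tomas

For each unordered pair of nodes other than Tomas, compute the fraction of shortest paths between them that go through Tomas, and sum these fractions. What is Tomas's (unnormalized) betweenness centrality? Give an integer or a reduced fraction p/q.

6

Pairs whose geodesics pass through Tomas — Nora–Jamal: 1; Nora–Bob: 1; Nora–Liam: 1; Jamal–Orla: 1; Bob–Orla: 1; Liam–Orla: 1.
All other pairs contribute 0.
Summing the contributions gives betweenness(Tomas) = 6.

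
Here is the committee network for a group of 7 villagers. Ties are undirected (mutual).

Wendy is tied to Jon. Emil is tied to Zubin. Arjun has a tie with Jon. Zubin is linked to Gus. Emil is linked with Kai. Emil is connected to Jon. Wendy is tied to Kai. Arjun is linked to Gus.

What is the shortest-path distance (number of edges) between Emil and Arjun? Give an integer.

One shortest route is Emil – Jon – Arjun, which uses 2 edges, and Emil and Arjun are not directly tied, so nothing shorter exists. So d(Emil,Arjun) = 2.

2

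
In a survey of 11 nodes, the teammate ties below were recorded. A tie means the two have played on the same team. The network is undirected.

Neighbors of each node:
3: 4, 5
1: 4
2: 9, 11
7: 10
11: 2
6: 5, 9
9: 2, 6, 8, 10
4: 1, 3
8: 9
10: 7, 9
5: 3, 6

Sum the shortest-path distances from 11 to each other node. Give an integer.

38

Distances from 11: 1:7, 2:1, 3:5, 4:6, 5:4, 6:3, 7:4, 8:3, 9:2, 10:3.
Sum = 7 + 1 + 5 + 6 + 4 + 3 + 4 + 3 + 2 + 3 = 38.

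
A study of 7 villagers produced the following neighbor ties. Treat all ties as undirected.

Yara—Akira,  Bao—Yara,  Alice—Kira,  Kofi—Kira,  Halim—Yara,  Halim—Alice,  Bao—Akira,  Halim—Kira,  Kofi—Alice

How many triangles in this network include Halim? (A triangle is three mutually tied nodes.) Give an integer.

Halim's neighbors: Alice, Kira, and Yara.
Neighbor pairs that are themselves tied: Halim–Alice–Kira. Each forms one triangle with Halim, for 1 in total.

1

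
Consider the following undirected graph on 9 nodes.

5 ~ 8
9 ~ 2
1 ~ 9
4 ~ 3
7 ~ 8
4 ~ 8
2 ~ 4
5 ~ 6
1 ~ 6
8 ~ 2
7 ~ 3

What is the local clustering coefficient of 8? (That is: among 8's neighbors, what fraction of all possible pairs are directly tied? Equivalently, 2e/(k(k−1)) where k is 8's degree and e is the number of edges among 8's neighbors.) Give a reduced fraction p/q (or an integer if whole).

1/6

8's neighbors: 2, 4, 5, and 7 (k = 4).
Possible neighbor pairs: C(4,2) = 6. Edges among them: 2–4 → e = 1.
Clustering(8) = 1/6.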